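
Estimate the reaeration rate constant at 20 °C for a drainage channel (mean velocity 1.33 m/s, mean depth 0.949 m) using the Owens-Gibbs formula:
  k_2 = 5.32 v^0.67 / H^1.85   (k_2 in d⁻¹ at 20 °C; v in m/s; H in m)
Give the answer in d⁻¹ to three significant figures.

k_2 = 5.32 × 1.33^0.67 / 0.949^1.85 = 5.32 × 1.211 / 0.9077 = 7.095 d⁻¹.

k_2 ≈ 7.09 d⁻¹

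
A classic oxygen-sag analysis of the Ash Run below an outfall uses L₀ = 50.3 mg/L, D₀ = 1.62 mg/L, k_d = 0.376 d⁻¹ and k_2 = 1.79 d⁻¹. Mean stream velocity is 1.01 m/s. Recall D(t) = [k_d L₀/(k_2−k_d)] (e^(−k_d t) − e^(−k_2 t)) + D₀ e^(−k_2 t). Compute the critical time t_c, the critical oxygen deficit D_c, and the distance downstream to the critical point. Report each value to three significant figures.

t_c ≈ 1.01 d; D_c ≈ 7.22 mg/L; x_c ≈ 88.3 km

t_c = [1/(k_2−k_d)] ln[(k_2/k_d)(1 − D₀(k_2−k_d)/(k_d L₀))]
= [1/(1.79−0.376)] ln[(1.79/0.376)(1 − 1.62×1.414/(0.376×50.3))]
= (1/1.414) ln[4.761 × 0.8789] = 0.7072 × ln(4.184) = 0.7072 × 1.431 = 1.012 d.
D_c = (k_d/k_2) L₀ e^(−k_d t_c) = (0.376/1.79) × 50.3 × e^(−0.376×1.012) = 0.2101 × 50.3 × 0.6835 = 7.221 mg/L.
x_c = v t_c = 1.01 m/s × 1.012 d × 86400 s/d = 88330 m ≈ 88.3 km.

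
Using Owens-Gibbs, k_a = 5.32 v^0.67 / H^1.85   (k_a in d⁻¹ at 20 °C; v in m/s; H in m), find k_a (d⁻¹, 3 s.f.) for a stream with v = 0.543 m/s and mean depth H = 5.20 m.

k_a ≈ 0.167 d⁻¹

k_a = 5.32 × 0.543^0.67 / 5.20^1.85 = 5.32 × 0.6642 / 21.12 = 0.1673 d⁻¹.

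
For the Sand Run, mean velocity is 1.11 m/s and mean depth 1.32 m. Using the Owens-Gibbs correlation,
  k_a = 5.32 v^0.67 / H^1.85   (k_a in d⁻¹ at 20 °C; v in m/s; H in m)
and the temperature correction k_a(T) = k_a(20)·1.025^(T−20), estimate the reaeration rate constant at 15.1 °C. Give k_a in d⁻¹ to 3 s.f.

k_a(20) = 5.32 × 1.11^0.67 / 1.32^1.85 = 5.32 × 1.072 / 1.671 = 3.414 d⁻¹.
k_a(15.1) = 3.414 × 1.025^(15.1−20) = 3.414 × 0.8860 = 3.025 d⁻¹.

k_a ≈ 3.02 d⁻¹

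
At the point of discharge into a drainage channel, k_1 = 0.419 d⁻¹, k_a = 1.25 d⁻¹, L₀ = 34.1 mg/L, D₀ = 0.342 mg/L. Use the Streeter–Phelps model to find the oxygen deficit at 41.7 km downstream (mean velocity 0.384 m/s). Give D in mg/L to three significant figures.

Travel time t = x/v = 41.7 km / (0.384 m/s) = 41700 m / 0.384 m/s = 108600 s = 1.257 d.
k_1 L₀/(k_a−k_1) = 0.419×34.1/(1.25−0.419) = 14.29/0.8310 = 17.19 mg/L.
e^(−k_1 t) = e^(−0.419×1.257) = 0.5906; e^(−k_a t) = e^(−1.25×1.257) = 0.2078.
D = 17.19 × (0.5906 − 0.2078) + 0.342 × 0.2078 = 6.581 + 0.07107 = 6.652 mg/L.

D ≈ 6.65 mg/L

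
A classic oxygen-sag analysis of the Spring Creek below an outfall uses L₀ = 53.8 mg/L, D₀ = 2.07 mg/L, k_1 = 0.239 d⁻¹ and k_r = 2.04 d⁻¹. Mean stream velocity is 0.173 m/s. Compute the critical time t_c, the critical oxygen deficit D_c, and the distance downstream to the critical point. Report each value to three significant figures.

t_c ≈ 1.00 d; D_c ≈ 4.96 mg/L; x_c ≈ 15.0 km

With k_r/k_1 = 8.536 and 1 − D₀(k_r−k_1)/(k_1 L₀) = 0.7101,
t_c = ln(8.536 × 0.7101) / (2.04 − 0.239) = ln(6.061) / 1.801 = 1.802/1.801 = 1.000 d.
L(t_c) = L₀ e^(−k_1 t_c) = 53.8 × 0.7873 = 42.36 mg/L, and at the critical point k_r D_c = k_1 L, so D_c = (0.239/2.04) × 42.36 = 4.963 mg/L.
x_c = v t_c = 0.173 m/s × 1.000 d × 86400 s/d = 14950 m ≈ 15.0 km.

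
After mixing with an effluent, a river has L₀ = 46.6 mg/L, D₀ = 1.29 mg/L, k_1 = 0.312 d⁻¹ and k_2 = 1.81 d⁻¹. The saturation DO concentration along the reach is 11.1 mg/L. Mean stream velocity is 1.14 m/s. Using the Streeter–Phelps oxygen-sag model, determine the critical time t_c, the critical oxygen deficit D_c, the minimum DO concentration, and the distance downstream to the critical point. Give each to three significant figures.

t_c = [1/(k_2−k_1)] ln[(k_2/k_1)(1 − D₀(k_2−k_1)/(k_1 L₀))]
= [1/(1.81−0.312)] ln[(1.81/0.312)(1 − 1.29×1.498/(0.312×46.6))]
= (1/1.498) ln[5.801 × 0.8671] = 0.6676 × ln(5.030) = 0.6676 × 1.615 = 1.078 d.
L(t_c) = L₀ e^(−k_1 t_c) = 46.6 × 0.7143 = 33.29 mg/L, and at the critical point k_2 D_c = k_1 L, so D_c = (0.312/1.81) × 33.29 = 5.738 mg/L.
Minimum DO = C_s − D_c = 11.1 − 5.738 = 5.362 mg/L.
x_c = v t_c = 1.14 m/s × 1.078 d × 86400 s/d = 106200 m ≈ 106 km.

t_c ≈ 1.08 d; D_c ≈ 5.74 mg/L; min DO ≈ 5.36 mg/L; x_c ≈ 106 km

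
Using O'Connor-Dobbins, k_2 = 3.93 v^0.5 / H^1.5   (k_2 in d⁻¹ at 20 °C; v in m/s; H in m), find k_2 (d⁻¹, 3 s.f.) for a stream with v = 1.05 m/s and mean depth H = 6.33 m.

k_2 = 3.93 × 1.05^0.5 / 6.33^1.5 = 3.93 × 1.025 / 15.93 = 0.2529 d⁻¹.

k_2 ≈ 0.253 d⁻¹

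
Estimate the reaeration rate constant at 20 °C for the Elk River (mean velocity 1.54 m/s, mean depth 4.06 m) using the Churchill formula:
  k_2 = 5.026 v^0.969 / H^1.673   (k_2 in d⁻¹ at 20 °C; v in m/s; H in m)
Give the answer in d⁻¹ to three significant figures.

k_2 = 5.026 × 1.54^0.969 / 4.06^1.673 = 5.026 × 1.520 / 10.42 = 0.7326 d⁻¹.

k_2 ≈ 0.733 d⁻¹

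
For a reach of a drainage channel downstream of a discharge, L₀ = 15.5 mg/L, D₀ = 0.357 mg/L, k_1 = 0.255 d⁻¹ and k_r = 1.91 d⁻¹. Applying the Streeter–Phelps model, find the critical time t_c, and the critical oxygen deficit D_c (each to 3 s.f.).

At the critical point dD/dt = 0, so k_1 L₀ e^(−k_1 t) = k_r D. Substituting D(t) from the Streeter–Phelps equation and solving for t gives
t_c = ln[(k_r/k_1)(1 − D₀(k_r−k_1)/(k_1 L₀))] / (k_r−k_1).
Here k_r−k_1 = 1.655 d⁻¹ and 1 − D₀(k_r−k_1)/(k_1 L₀) = 1 − 0.357×1.655/(0.255×15.5) = 0.8505, so
t_c = ln(7.490 × 0.8505) / 1.655 = 1.852 / 1.655 = 1.119 d.
L(t_c) = L₀ e^(−k_1 t_c) = 15.5 × 0.7518 = 11.65 mg/L, and at the critical point k_r D_c = k_1 L, so D_c = (0.255/1.91) × 11.65 = 1.556 mg/L.

t_c ≈ 1.12 d; D_c ≈ 1.56 mg/L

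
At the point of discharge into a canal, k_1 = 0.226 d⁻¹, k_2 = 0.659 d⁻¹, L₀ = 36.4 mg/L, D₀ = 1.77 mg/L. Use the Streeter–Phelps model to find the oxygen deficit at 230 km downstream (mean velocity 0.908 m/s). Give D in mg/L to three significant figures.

Travel time t = x/v = 230 km / (0.908 m/s) = 230000 m / 0.908 m/s = 253300 s = 2.932 d.
k_1 L₀/(k_2−k_1) = 0.226×36.4/(0.659−0.226) = 8.226/0.4330 = 19.00 mg/L.
e^(−k_1 t) = e^(−0.226×2.932) = 0.5155; e^(−k_2 t) = e^(−0.659×2.932) = 0.1449.
D = 19.00 × (0.5155 − 0.1449) + 1.77 × 0.1449 = 7.042 + 0.2564 = 7.299 mg/L.

D ≈ 7.30 mg/L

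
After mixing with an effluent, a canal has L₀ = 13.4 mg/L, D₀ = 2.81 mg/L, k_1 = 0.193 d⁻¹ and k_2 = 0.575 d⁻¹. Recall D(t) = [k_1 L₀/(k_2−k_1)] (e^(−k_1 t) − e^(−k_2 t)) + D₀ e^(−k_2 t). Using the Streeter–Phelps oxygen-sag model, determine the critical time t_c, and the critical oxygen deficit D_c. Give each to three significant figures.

t_c ≈ 1.45 d; D_c ≈ 3.40 mg/L

With k_2/k_1 = 2.979 and 1 − D₀(k_2−k_1)/(k_1 L₀) = 0.5849,
t_c = ln(2.979 × 0.5849) / (0.575 − 0.193) = ln(1.743) / 0.3820 = 0.5554/0.3820 = 1.454 d.
L(t_c) = L₀ e^(−k_1 t_c) = 13.4 × 0.7553 = 10.12 mg/L, and at the critical point k_2 D_c = k_1 L, so D_c = (0.193/0.575) × 10.12 = 3.397 mg/L.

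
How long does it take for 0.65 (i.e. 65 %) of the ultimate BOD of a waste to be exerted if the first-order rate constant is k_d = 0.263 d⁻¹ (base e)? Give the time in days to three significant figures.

y/L₀ = 1 − e^(−k_d t) = 0.65 ⇒ e^(−k_d t) = 0.350
t = −ln(0.350) / 0.263 = 1.050 / 0.263 = 3.992 d.

t ≈ 3.99 d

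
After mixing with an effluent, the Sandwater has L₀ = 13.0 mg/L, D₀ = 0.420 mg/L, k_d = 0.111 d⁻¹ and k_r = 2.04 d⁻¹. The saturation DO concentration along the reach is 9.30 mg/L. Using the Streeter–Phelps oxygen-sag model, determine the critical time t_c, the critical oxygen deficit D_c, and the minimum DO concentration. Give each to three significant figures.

t_c ≈ 1.08 d; D_c ≈ 0.627 mg/L; min DO ≈ 8.67 mg/L

At the critical point dD/dt = 0, so k_d L₀ e^(−k_d t) = k_r D. Substituting D(t) from the Streeter–Phelps equation and solving for t gives
t_c = ln[(k_r/k_d)(1 − D₀(k_r−k_d)/(k_d L₀))] / (k_r−k_d).
Here k_r−k_d = 1.929 d⁻¹ and 1 − D₀(k_r−k_d)/(k_d L₀) = 1 − 0.420×1.929/(0.111×13.0) = 0.4385, so
t_c = ln(18.38 × 0.4385) / 1.929 = 2.087 / 1.929 = 1.082 d.
D_c = (k_d/k_r) L₀ e^(−k_d t_c) = (0.111/2.04) × 13.0 × e^(−0.111×1.082) = 0.05441 × 13.0 × 0.8868 = 0.6273 mg/L.
Minimum DO = C_s − D_c = 9.30 − 0.6273 = 8.673 mg/L.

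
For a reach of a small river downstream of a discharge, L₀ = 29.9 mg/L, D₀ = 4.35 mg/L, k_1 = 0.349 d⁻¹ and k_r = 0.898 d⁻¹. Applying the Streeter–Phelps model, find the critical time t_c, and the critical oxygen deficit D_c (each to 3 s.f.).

t_c ≈ 1.25 d; D_c ≈ 7.52 mg/L

t_c = [1/(k_r−k_1)] ln[(k_r/k_1)(1 − D₀(k_r−k_1)/(k_1 L₀))]
= [1/(0.898−0.349)] ln[(0.898/0.349)(1 − 4.35×0.5490/(0.349×29.9))]
= (1/0.5490) ln[2.573 × 0.7711] = 1.821 × ln(1.984) = 1.821 × 0.6852 = 1.248 d.
D_c = (k_1/k_r) L₀ e^(−k_1 t_c) = (0.349/0.898) × 29.9 × e^(−0.349×1.248) = 0.3886 × 29.9 × 0.6469 = 7.517 mg/L.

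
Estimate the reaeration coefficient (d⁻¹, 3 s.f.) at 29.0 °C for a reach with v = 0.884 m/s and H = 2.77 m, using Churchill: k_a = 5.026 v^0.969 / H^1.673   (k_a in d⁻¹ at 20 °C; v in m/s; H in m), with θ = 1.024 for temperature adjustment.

k_a ≈ 1.00 d⁻¹

k_a(20) = 5.026 × 0.884^0.969 / 2.77^1.673 = 5.026 × 0.8874 / 5.499 = 0.8111 d⁻¹.
k_a(29.0) = 0.8111 × 1.024^(29.0−20) = 0.8111 × 1.238 = 1.004 d⁻¹.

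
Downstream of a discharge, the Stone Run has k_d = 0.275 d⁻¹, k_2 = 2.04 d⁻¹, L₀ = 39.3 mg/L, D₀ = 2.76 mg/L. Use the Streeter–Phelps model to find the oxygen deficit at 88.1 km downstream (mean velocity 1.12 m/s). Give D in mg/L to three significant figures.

Travel time t = x/v = 88.1 km / (1.12 m/s) = 88100 m / 1.12 m/s = 78660 s = 0.9104 d.
k_d L₀/(k_2−k_d) = 0.275×39.3/(2.04−0.275) = 10.81/1.765 = 6.123 mg/L.
e^(−k_d t) = e^(−0.275×0.9104) = 0.7785; e^(−k_2 t) = e^(−2.04×0.9104) = 0.1561.
D = 6.123 × (0.7785 − 0.1561) + 2.76 × 0.1561 = 3.811 + 0.4308 = 4.242 mg/L.

D ≈ 4.24 mg/L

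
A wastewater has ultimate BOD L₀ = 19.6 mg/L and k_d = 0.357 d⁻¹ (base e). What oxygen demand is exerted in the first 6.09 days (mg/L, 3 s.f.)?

y ≈ 17.4 mg/L

y_t = L₀(1 − e^(−k_d t)) = 19.6 × (1 − e^(−0.357×6.09))
= 19.6 × (1 − 0.1137) = 19.6 × 0.8863 = 17.37 mg/L.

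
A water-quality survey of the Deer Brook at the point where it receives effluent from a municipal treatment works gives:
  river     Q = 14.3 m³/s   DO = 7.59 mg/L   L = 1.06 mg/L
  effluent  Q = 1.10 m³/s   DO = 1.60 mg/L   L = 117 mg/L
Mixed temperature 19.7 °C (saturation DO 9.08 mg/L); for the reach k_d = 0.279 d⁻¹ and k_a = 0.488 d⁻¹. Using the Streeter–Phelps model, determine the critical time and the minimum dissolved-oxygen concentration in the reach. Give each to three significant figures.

Mixed DO = (14.3×7.59 + 1.10×1.60)/(14.3+1.10) = 110.3/15.40 = 7.162 mg/L.
Mixed L₀ = (14.3×1.06 + 1.10×117)/(15.40) = 143.9/15.40 = 9.341 mg/L.
Initial deficit D₀ = C_s − DO₀ = 9.08 − 7.162 = 1.918 mg/L.
t_c = (1/0.2090) ln[(0.488/0.279)(1 − 1.918×0.2090/(0.279×9.341))] = 4.785 × ln(1.480) = 1.876 d.
D_c = (0.279/0.488) × 9.341 × e^(−0.279×1.876) = 0.5717 × 9.341 × 0.5925 = 3.164 mg/L.
Minimum DO = 9.08 − 3.164 = 5.916 mg/L.

t_c ≈ 1.88 d; minimum DO ≈ 5.92 mg/L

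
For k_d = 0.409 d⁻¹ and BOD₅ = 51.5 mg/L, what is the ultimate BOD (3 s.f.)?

L₀ ≈ 59.2 mg/L

BOD₅ = L₀(1 − e^(−5k_d)) ⇒ L₀ = BOD₅ / (1 − e^(−5×0.409))
= 51.5 / (1 − 0.1294) = 51.5 / 0.8706 = 59.15 mg/L.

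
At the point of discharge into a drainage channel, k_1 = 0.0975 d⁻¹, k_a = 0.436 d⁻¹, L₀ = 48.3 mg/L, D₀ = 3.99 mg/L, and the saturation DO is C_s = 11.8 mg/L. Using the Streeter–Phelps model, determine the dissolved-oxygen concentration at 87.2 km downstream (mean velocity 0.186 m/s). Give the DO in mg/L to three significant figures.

DO ≈ 4.53 mg/L

Travel time t = x/v = 87.2 km / (0.186 m/s) = 87200 m / 0.186 m/s = 468800 s = 5.426 d.
k_1 L₀/(k_a−k_1) = 0.0975×48.3/(0.436−0.0975) = 4.709/0.3385 = 13.91 mg/L.
e^(−k_1 t) = e^(−0.0975×5.426) = 0.5892; e^(−k_a t) = e^(−0.436×5.426) = 0.09388.
D = 13.91 × (0.5892 − 0.09388) + 3.99 × 0.09388 = 6.891 + 0.3746 = 7.265 mg/L.
DO = C_s − D = 11.8 − 7.265 = 4.535 mg/L.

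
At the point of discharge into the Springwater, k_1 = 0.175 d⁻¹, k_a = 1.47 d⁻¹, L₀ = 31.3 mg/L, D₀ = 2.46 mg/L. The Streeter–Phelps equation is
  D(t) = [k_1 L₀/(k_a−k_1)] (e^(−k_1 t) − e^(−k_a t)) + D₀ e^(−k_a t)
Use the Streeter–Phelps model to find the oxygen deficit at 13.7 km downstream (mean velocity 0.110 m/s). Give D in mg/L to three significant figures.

Travel time t = x/v = 13.7 km / (0.110 m/s) = 13700 m / 0.110 m/s = 124500 s = 1.441 d.
k_1 L₀/(k_a−k_1) = 0.175×31.3/(1.47−0.175) = 5.478/1.295 = 4.230 mg/L.
e^(−k_1 t) = e^(−0.175×1.441) = 0.7770; e^(−k_a t) = e^(−1.47×1.441) = 0.1202.
D = 4.230 × (0.7770 − 0.1202) + 2.46 × 0.1202 = 2.778 + 0.2956 = 3.074 mg/L.

D ≈ 3.07 mg/L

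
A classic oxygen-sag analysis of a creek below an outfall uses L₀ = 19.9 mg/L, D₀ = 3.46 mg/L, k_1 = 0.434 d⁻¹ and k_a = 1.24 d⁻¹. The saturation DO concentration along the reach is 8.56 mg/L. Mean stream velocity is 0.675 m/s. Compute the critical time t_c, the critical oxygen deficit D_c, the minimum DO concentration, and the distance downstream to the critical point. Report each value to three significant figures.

t_c ≈ 0.819 d; D_c ≈ 4.88 mg/L; min DO ≈ 3.68 mg/L; x_c ≈ 47.7 km

t_c = [1/(k_a−k_1)] ln[(k_a/k_1)(1 − D₀(k_a−k_1)/(k_1 L₀))]
= [1/(1.24−0.434)] ln[(1.24/0.434)(1 − 3.46×0.8060/(0.434×19.9))]
= (1/0.8060) ln[2.857 × 0.6771] = 1.241 × ln(1.935) = 1.241 × 0.6599 = 0.8187 d.
L(t_c) = L₀ e^(−k_1 t_c) = 19.9 × 0.7009 = 13.95 mg/L, and at the critical point k_a D_c = k_1 L, so D_c = (0.434/1.24) × 13.95 = 4.882 mg/L.
Minimum DO = C_s − D_c = 8.56 − 4.882 = 3.678 mg/L.
x_c = v t_c = 0.675 m/s × 0.8187 d × 86400 s/d = 47750 m ≈ 47.7 km.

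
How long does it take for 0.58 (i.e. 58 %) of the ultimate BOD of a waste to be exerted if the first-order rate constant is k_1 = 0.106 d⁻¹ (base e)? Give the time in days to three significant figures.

t ≈ 8.18 d

y/L₀ = 1 − e^(−k_1 t) = 0.58 ⇒ e^(−k_1 t) = 0.420
t = −ln(0.420) / 0.106 = 0.8675 / 0.106 = 8.184 d.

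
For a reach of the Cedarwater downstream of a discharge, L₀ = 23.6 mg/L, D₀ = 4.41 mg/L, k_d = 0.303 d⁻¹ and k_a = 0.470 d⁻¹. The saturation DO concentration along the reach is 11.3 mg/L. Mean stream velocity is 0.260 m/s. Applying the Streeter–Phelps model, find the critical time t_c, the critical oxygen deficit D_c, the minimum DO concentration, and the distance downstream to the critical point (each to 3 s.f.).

t_c ≈ 1.98 d; D_c ≈ 8.36 mg/L; min DO ≈ 2.94 mg/L; x_c ≈ 44.4 km

At the critical point dD/dt = 0, so k_d L₀ e^(−k_d t) = k_a D. Substituting D(t) from the Streeter–Phelps equation and solving for t gives
t_c = ln[(k_a/k_d)(1 − D₀(k_a−k_d)/(k_d L₀))] / (k_a−k_d).
Here k_a−k_d = 0.1670 d⁻¹ and 1 − D₀(k_a−k_d)/(k_d L₀) = 1 − 4.41×0.1670/(0.303×23.6) = 0.8970, so
t_c = ln(1.551 × 0.8970) / 0.1670 = 0.3303 / 0.1670 = 1.978 d.
L(t_c) = L₀ e^(−k_d t_c) = 23.6 × 0.5492 = 12.96 mg/L, and at the critical point k_a D_c = k_d L, so D_c = (0.303/0.470) × 12.96 = 8.356 mg/L.
Minimum DO = C_s − D_c = 11.3 − 8.356 = 2.944 mg/L.
x_c = v t_c = 0.260 m/s × 1.978 d × 86400 s/d = 44430 m ≈ 44.4 km.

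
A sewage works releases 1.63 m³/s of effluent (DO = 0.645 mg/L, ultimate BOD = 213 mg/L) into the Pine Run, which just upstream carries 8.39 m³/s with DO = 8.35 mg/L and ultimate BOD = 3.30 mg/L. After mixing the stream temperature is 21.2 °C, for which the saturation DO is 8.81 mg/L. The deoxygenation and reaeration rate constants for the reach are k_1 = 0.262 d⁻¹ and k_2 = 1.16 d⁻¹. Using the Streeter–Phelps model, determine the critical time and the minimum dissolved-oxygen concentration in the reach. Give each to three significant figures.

Mixed DO = (8.39×8.35 + 1.63×0.645)/(8.39+1.63) = 71.11/10.02 = 7.097 mg/L.
Mixed L₀ = (8.39×3.30 + 1.63×213)/(10.02) = 374.9/10.02 = 37.41 mg/L.
Initial deficit D₀ = C_s − DO₀ = 8.81 − 7.097 = 1.713 mg/L.
t_c = (1/0.8980) ln[(1.16/0.262)(1 − 1.713×0.8980/(0.262×37.41))] = 1.114 × ln(3.733) = 1.467 d.
D_c = (0.262/1.16) × 37.41 × e^(−0.262×1.467) = 0.2259 × 37.41 × 0.6809 = 5.754 mg/L.
Minimum DO = 8.81 − 5.754 = 3.056 mg/L.

t_c ≈ 1.47 d; minimum DO ≈ 3.06 mg/L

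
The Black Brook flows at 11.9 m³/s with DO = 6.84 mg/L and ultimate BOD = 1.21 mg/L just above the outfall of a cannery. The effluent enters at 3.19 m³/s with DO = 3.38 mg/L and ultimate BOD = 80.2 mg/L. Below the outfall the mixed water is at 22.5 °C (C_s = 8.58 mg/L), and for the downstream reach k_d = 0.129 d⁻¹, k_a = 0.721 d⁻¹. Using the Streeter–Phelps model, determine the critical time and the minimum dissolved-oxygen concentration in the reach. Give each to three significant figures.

Mixed DO = (11.9×6.84 + 3.19×3.38)/(11.9+3.19) = 92.18/15.09 = 6.109 mg/L.
Mixed L₀ = (11.9×1.21 + 3.19×80.2)/(15.09) = 270.2/15.09 = 17.91 mg/L.
Initial deficit D₀ = C_s − DO₀ = 8.58 − 6.109 = 2.471 mg/L.
t_c = (1/0.5920) ln[(0.721/0.129)(1 − 2.471×0.5920/(0.129×17.91))] = 1.689 × ln(2.049) = 1.212 d.
D_c = (0.129/0.721) × 17.91 × e^(−0.129×1.212) = 0.1789 × 17.91 × 0.8553 = 2.740 mg/L.
Minimum DO = 8.58 − 2.740 = 5.840 mg/L.

t_c ≈ 1.21 d; minimum DO ≈ 5.84 mg/L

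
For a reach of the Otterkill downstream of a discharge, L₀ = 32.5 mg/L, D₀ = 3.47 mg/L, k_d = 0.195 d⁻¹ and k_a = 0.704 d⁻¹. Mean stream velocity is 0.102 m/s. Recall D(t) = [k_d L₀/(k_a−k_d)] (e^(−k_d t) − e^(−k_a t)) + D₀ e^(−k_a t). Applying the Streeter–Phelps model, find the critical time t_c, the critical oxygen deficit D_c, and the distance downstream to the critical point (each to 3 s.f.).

At the critical point dD/dt = 0, so k_d L₀ e^(−k_d t) = k_a D. Substituting D(t) from the Streeter–Phelps equation and solving for t gives
t_c = ln[(k_a/k_d)(1 − D₀(k_a−k_d)/(k_d L₀))] / (k_a−k_d).
Here k_a−k_d = 0.5090 d⁻¹ and 1 − D₀(k_a−k_d)/(k_d L₀) = 1 − 3.47×0.5090/(0.195×32.5) = 0.7213, so
t_c = ln(3.610 × 0.7213) / 0.5090 = 0.9571 / 0.5090 = 1.880 d.
D_c = (k_d/k_a) L₀ e^(−k_d t_c) = (0.195/0.704) × 32.5 × e^(−0.195×1.880) = 0.2770 × 32.5 × 0.6930 = 6.239 mg/L.
x_c = v t_c = 0.102 m/s × 1.880 d × 86400 s/d = 16570 m ≈ 16.6 km.

t_c ≈ 1.88 d; D_c ≈ 6.24 mg/L; x_c ≈ 16.6 km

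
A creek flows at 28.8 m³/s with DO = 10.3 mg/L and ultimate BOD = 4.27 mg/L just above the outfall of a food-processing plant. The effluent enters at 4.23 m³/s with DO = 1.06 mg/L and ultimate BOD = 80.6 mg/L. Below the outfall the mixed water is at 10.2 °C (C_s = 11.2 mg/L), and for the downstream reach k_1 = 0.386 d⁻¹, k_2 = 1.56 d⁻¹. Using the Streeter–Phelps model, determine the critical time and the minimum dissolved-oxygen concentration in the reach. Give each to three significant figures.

Mixed DO = (28.8×10.3 + 4.23×1.06)/(28.8+4.23) = 301.1/33.03 = 9.117 mg/L.
Mixed L₀ = (28.8×4.27 + 4.23×80.6)/(33.03) = 463.9/33.03 = 14.05 mg/L.
Initial deficit D₀ = C_s − DO₀ = 11.2 − 9.117 = 2.083 mg/L.
t_c = (1/1.174) ln[(1.56/0.386)(1 − 2.083×1.174/(0.386×14.05))] = 0.8518 × ln(2.218) = 0.6786 d.
D_c = (0.386/1.56) × 14.05 × e^(−0.386×0.6786) = 0.2474 × 14.05 × 0.7696 = 2.674 mg/L.
Minimum DO = 11.2 − 2.674 = 8.526 mg/L.

t_c ≈ 0.679 d; minimum DO ≈ 8.53 mg/L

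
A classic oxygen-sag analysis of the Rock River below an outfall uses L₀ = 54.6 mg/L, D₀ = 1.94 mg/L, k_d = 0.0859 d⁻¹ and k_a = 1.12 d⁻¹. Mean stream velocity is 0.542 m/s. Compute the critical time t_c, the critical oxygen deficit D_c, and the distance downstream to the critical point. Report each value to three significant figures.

t_c = [1/(k_a−k_d)] ln[(k_a/k_d)(1 − D₀(k_a−k_d)/(k_d L₀))]
= [1/(1.12−0.0859)] ln[(1.12/0.0859)(1 − 1.94×1.034/(0.0859×54.6))]
= (1/1.034) ln[13.04 × 0.5723] = 0.9670 × ln(7.461) = 0.9670 × 2.010 = 1.943 d.
D_c = (k_d/k_a) L₀ e^(−k_d t_c) = (0.0859/1.12) × 54.6 × e^(−0.0859×1.943) = 0.07670 × 54.6 × 0.8462 = 3.544 mg/L.
x_c = v t_c = 0.542 m/s × 1.943 d × 86400 s/d = 91010 m ≈ 91.0 km.

t_c ≈ 1.94 d; D_c ≈ 3.54 mg/L; x_c ≈ 91.0 km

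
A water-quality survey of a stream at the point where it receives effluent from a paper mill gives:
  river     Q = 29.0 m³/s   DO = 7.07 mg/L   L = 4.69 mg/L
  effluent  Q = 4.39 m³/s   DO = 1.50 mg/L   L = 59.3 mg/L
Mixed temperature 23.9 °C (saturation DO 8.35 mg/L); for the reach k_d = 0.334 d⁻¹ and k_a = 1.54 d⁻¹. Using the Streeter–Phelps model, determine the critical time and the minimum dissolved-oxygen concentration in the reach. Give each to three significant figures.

Mixed DO = (29.0×7.07 + 4.39×1.50)/(29.0+4.39) = 211.6/33.39 = 6.338 mg/L.
Mixed L₀ = (29.0×4.69 + 4.39×59.3)/(33.39) = 396.3/33.39 = 11.87 mg/L.
Initial deficit D₀ = C_s − DO₀ = 8.35 − 6.338 = 2.012 mg/L.
t_c = (1/1.206) ln[(1.54/0.334)(1 − 2.012×1.206/(0.334×11.87))] = 0.8292 × ln(1.788) = 0.4820 d.
D_c = (0.334/1.54) × 11.87 × e^(−0.334×0.4820) = 0.2169 × 11.87 × 0.8513 = 2.192 mg/L.
Minimum DO = 8.35 − 2.192 = 6.158 mg/L.

t_c ≈ 0.482 d; minimum DO ≈ 6.16 mg/L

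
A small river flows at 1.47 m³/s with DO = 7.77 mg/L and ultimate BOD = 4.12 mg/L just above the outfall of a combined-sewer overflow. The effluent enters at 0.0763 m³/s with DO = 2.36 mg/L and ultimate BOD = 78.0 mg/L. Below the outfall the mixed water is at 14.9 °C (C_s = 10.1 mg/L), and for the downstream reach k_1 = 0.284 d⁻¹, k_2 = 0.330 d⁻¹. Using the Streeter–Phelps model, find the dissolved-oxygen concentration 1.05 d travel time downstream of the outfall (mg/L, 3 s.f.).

DO ≈ 6.59 mg/L

Mixed DO = (1.47×7.77 + 0.0763×2.36)/(1.47+0.0763) = 11.60/1.546 = 7.503 mg/L.
Mixed L₀ = (1.47×4.12 + 0.0763×78.0)/(1.546) = 12.01/1.546 = 7.766 mg/L.
Initial deficit D₀ = C_s − DO₀ = 10.1 − 7.503 = 2.597 mg/L.
D(1.05) = [0.284×7.766/(0.330−0.284)](e^(−0.284×1.05) − e^(−0.330×1.05)) + 2.597 e^(−0.330×1.05)
= 47.94 × (0.7422 − 0.7072) + 2.597 × 0.7072 = 3.514 mg/L.
DO = 10.1 − 3.514 = 6.586 mg/L.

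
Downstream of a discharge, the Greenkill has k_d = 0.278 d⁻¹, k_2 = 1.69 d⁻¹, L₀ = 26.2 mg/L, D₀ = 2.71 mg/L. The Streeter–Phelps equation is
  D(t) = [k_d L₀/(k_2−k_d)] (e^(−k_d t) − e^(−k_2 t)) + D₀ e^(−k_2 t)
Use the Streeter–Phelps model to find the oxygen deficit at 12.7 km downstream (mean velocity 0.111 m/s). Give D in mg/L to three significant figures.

Travel time t = x/v = 12.7 km / (0.111 m/s) = 12700 m / 0.111 m/s = 114400 s = 1.324 d.
k_d L₀/(k_2−k_d) = 0.278×26.2/(1.69−0.278) = 7.284/1.412 = 5.158 mg/L.
e^(−k_d t) = e^(−0.278×1.324) = 0.6920; e^(−k_2 t) = e^(−1.69×1.324) = 0.1067.
D = 5.158 × (0.6920 − 0.1067) + 2.71 × 0.1067 = 3.019 + 0.2891 = 3.309 mg/L.

D ≈ 3.31 mg/L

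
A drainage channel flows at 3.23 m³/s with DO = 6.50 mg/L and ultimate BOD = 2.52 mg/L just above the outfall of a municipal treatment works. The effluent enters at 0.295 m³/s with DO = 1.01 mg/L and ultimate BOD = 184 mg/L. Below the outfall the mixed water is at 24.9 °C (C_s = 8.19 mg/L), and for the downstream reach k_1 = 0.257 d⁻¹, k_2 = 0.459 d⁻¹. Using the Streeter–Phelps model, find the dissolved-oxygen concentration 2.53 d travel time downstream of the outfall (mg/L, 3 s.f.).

Mixed DO = (3.23×6.50 + 0.295×1.01)/(3.23+0.295) = 21.29/3.525 = 6.041 mg/L.
Mixed L₀ = (3.23×2.52 + 0.295×184)/(3.525) = 62.42/3.525 = 17.71 mg/L.
Initial deficit D₀ = C_s − DO₀ = 8.19 − 6.041 = 2.149 mg/L.
D(2.53) = [0.257×17.71/(0.459−0.257)](e^(−0.257×2.53) − e^(−0.459×2.53)) + 2.149 e^(−0.459×2.53)
= 22.53 × (0.5219 − 0.3131) + 2.149 × 0.3131 = 5.378 mg/L.
DO = 8.19 − 5.378 = 2.812 mg/L.

DO ≈ 2.81 mg/L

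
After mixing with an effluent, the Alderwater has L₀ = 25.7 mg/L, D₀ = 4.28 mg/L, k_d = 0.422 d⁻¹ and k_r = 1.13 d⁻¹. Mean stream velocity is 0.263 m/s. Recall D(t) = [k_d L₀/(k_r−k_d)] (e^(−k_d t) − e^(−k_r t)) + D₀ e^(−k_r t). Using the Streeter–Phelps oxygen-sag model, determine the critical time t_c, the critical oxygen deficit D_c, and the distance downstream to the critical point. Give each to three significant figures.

t_c = [1/(k_r−k_d)] ln[(k_r/k_d)(1 − D₀(k_r−k_d)/(k_d L₀))]
= [1/(1.13−0.422)] ln[(1.13/0.422)(1 − 4.28×0.7080/(0.422×25.7))]
= (1/0.7080) ln[2.678 × 0.7206] = 1.412 × ln(1.930) = 1.412 × 0.6573 = 0.9284 d.
L(t_c) = L₀ e^(−k_d t_c) = 25.7 × 0.6759 = 17.37 mg/L, and at the critical point k_r D_c = k_d L, so D_c = (0.422/1.13) × 17.37 = 6.487 mg/L.
x_c = v t_c = 0.263 m/s × 0.9284 d × 86400 s/d = 21100 m ≈ 21.1 km.

t_c ≈ 0.928 d; D_c ≈ 6.49 mg/L; x_c ≈ 21.1 km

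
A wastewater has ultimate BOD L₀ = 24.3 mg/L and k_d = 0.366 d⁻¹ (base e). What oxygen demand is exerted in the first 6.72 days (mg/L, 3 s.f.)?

y ≈ 22.2 mg/L

y_t = L₀(1 − e^(−k_d t)) = 24.3 × (1 − e^(−0.366×6.72))
= 24.3 × (1 − 0.08548) = 24.3 × 0.9145 = 22.22 mg/L.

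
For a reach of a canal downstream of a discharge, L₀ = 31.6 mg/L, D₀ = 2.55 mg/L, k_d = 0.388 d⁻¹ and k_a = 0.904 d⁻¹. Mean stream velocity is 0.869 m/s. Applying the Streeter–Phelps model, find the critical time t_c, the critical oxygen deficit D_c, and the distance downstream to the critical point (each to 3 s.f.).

t_c = [1/(k_a−k_d)] ln[(k_a/k_d)(1 − D₀(k_a−k_d)/(k_d L₀))]
= [1/(0.904−0.388)] ln[(0.904/0.388)(1 − 2.55×0.5160/(0.388×31.6))]
= (1/0.5160) ln[2.330 × 0.8927] = 1.938 × ln(2.080) = 1.938 × 0.7323 = 1.419 d.
D_c = (k_d/k_a) L₀ e^(−k_d t_c) = (0.388/0.904) × 31.6 × e^(−0.388×1.419) = 0.4292 × 31.6 × 0.5766 = 7.820 mg/L.
x_c = v t_c = 0.869 m/s × 1.419 d × 86400 s/d = 106600 m ≈ 107 km.

t_c ≈ 1.42 d; D_c ≈ 7.82 mg/L; x_c ≈ 107 km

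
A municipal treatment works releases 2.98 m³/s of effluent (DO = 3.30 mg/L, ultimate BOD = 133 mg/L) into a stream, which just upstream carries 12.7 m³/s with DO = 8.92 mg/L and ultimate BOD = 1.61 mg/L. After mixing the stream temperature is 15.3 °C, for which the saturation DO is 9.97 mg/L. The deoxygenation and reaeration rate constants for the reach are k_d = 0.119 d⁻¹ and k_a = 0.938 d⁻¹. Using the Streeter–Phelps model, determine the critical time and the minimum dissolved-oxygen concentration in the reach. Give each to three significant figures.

t_c ≈ 1.55 d; minimum DO ≈ 7.17 mg/L

Mixed DO = (12.7×8.92 + 2.98×3.30)/(12.7+2.98) = 123.1/15.68 = 7.852 mg/L.
Mixed L₀ = (12.7×1.61 + 2.98×133)/(15.68) = 416.8/15.68 = 26.58 mg/L.
Initial deficit D₀ = C_s − DO₀ = 9.97 − 7.852 = 2.118 mg/L.
t_c = (1/0.8190) ln[(0.938/0.119)(1 − 2.118×0.8190/(0.119×26.58))] = 1.221 × ln(3.560) = 1.550 d.
D_c = (0.119/0.938) × 26.58 × e^(−0.119×1.550) = 0.1269 × 26.58 × 0.8315 = 2.804 mg/L.
Minimum DO = 9.97 − 2.804 = 7.166 mg/L.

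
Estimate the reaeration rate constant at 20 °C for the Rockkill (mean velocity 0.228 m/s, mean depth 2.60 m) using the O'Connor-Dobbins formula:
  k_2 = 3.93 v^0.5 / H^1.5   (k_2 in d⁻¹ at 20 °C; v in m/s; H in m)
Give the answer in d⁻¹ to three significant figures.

k_2 = 3.93 × 0.228^0.5 / 2.60^1.5 = 3.93 × 0.4775 / 4.192 = 0.4476 d⁻¹.

k_2 ≈ 0.448 d⁻¹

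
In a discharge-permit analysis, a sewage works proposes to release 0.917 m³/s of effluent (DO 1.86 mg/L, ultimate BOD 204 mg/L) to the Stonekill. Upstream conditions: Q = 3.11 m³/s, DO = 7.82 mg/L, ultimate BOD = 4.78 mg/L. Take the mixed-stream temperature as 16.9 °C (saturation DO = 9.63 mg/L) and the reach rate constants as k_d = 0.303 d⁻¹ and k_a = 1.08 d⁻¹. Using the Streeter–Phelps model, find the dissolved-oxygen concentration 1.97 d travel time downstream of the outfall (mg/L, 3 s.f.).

DO ≈ 0.817 mg/L

Mixed DO = (3.11×7.82 + 0.917×1.86)/(3.11+0.917) = 26.03/4.027 = 6.463 mg/L.
Mixed L₀ = (3.11×4.78 + 0.917×204)/(4.027) = 201.9/4.027 = 50.14 mg/L.
Initial deficit D₀ = C_s − DO₀ = 9.63 − 6.463 = 3.167 mg/L.
D(1.97) = [0.303×50.14/(1.08−0.303)](e^(−0.303×1.97) − e^(−1.08×1.97)) + 3.167 e^(−1.08×1.97)
= 19.55 × (0.5505 − 0.1191) + 3.167 × 0.1191 = 8.813 mg/L.
DO = 9.63 − 8.813 = 0.8171 mg/L.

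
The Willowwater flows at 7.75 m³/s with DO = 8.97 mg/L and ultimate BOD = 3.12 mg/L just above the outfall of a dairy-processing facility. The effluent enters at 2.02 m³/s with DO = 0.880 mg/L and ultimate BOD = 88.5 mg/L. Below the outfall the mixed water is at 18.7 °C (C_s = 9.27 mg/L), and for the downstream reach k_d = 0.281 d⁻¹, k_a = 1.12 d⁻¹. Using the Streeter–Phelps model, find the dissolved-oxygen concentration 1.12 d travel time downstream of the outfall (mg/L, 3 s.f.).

Mixed DO = (7.75×8.97 + 2.02×0.880)/(7.75+2.02) = 71.30/9.770 = 7.297 mg/L.
Mixed L₀ = (7.75×3.12 + 2.02×88.5)/(9.770) = 203.0/9.770 = 20.77 mg/L.
Initial deficit D₀ = C_s − DO₀ = 9.27 − 7.297 = 1.973 mg/L.
D(1.12) = [0.281×20.77/(1.12−0.281)](e^(−0.281×1.12) − e^(−1.12×1.12)) + 1.973 e^(−1.12×1.12)
= 6.957 × (0.7300 − 0.2852) + 1.973 × 0.2852 = 3.657 mg/L.
DO = 9.27 − 3.657 = 5.613 mg/L.

DO ≈ 5.61 mg/L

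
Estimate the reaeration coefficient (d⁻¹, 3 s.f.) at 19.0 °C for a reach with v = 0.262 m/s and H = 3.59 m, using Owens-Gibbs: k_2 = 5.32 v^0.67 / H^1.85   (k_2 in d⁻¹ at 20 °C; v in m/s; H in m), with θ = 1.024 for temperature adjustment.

k_2 ≈ 0.199 d⁻¹

k_2(20) = 5.32 × 0.262^0.67 / 3.59^1.85 = 5.32 × 0.4076 / 10.64 = 0.2038 d⁻¹.
k_2(19.0) = 0.2038 × 1.024^(19.0−20) = 0.2038 × 0.9766 = 0.1990 d⁻¹.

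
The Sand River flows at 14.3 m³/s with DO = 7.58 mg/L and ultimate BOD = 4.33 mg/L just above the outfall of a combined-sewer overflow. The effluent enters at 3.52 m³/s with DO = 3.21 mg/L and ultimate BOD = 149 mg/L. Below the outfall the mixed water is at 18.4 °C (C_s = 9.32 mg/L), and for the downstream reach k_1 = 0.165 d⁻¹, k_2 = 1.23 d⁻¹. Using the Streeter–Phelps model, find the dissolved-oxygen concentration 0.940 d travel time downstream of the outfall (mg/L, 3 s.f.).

Mixed DO = (14.3×7.58 + 3.52×3.21)/(14.3+3.52) = 119.7/17.82 = 6.717 mg/L.
Mixed L₀ = (14.3×4.33 + 3.52×149)/(17.82) = 586.4/17.82 = 32.91 mg/L.
Initial deficit D₀ = C_s − DO₀ = 9.32 − 6.717 = 2.603 mg/L.
D(0.940) = [0.165×32.91/(1.23−0.165)](e^(−0.165×0.940) − e^(−1.23×0.940)) + 2.603 e^(−1.23×0.940)
= 5.098 × (0.8563 − 0.3147) + 2.603 × 0.3147 = 3.581 mg/L.
DO = 9.32 − 3.581 = 5.739 mg/L.

DO ≈ 5.74 mg/L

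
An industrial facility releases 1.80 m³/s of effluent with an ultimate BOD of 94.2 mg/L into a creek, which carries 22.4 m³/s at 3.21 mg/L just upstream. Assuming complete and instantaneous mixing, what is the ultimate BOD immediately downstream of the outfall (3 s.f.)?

9.98 mg/L

Flow-weighted mixing: C = (Q_r C_r + Q_w C_w)/(Q_r + Q_w)
= (22.4×3.21 + 1.80×94.2)/(22.4 + 1.80) = 241.5/24.20 = 9.978 mg/L.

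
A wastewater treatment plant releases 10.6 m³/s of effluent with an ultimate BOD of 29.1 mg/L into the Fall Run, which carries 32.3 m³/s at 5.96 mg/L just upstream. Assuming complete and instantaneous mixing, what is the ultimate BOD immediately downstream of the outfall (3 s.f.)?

11.7 mg/L

Flow-weighted mixing: C = (Q_r C_r + Q_w C_w)/(Q_r + Q_w)
= (32.3×5.96 + 10.6×29.1)/(32.3 + 10.6) = 501.0/42.90 = 11.68 mg/L.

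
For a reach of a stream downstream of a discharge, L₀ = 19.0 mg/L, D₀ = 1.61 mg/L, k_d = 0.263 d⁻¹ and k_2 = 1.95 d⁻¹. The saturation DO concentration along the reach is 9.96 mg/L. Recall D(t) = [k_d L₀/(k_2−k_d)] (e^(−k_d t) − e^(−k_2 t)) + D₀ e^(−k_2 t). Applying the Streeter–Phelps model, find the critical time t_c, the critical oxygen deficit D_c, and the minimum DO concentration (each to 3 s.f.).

t_c ≈ 0.723 d; D_c ≈ 2.12 mg/L; min DO ≈ 7.84 mg/L

With k_2/k_d = 7.414 and 1 − D₀(k_2−k_d)/(k_d L₀) = 0.4565,
t_c = ln(7.414 × 0.4565) / (1.95 − 0.263) = ln(3.384) / 1.687 = 1.219/1.687 = 0.7227 d.
L(t_c) = L₀ e^(−k_d t_c) = 19.0 × 0.8269 = 15.71 mg/L, and at the critical point k_2 D_c = k_d L, so D_c = (0.263/1.95) × 15.71 = 2.119 mg/L.
Minimum DO = C_s − D_c = 9.96 − 2.119 = 7.841 mg/L.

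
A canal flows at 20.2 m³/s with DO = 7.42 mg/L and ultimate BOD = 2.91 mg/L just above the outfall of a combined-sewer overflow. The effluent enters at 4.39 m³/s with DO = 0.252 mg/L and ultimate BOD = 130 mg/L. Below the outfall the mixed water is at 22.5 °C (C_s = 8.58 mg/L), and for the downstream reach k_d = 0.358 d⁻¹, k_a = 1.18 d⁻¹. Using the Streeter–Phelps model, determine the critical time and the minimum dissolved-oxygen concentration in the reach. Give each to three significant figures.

Mixed DO = (20.2×7.42 + 4.39×0.252)/(20.2+4.39) = 151.0/24.59 = 6.140 mg/L.
Mixed L₀ = (20.2×2.91 + 4.39×130)/(24.59) = 629.5/24.59 = 25.60 mg/L.
Initial deficit D₀ = C_s − DO₀ = 8.58 − 6.140 = 2.440 mg/L.
t_c = (1/0.8220) ln[(1.18/0.358)(1 − 2.440×0.8220/(0.358×25.60))] = 1.217 × ln(2.575) = 1.151 d.
D_c = (0.358/1.18) × 25.60 × e^(−0.358×1.151) = 0.3034 × 25.60 × 0.6624 = 5.144 mg/L.
Minimum DO = 8.58 − 5.144 = 3.436 mg/L.

t_c ≈ 1.15 d; minimum DO ≈ 3.44 mg/L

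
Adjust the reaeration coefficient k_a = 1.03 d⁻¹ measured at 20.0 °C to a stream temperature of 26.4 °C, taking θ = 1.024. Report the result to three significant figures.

k_a(T₂) = k_a(T₁) · θ^(T₂−T₁) = 1.03 × 1.024^(26.4−20.0)
= 1.03 × 1.024^6.40 = 1.03 × 1.164 = 1.199 d⁻¹.

k_a ≈ 1.20 d⁻¹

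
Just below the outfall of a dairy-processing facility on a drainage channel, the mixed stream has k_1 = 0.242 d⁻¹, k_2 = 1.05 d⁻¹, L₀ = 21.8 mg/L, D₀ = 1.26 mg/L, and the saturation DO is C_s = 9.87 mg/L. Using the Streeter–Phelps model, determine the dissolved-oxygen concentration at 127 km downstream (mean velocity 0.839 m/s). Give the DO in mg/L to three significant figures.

Travel time t = x/v = 127 km / (0.839 m/s) = 127000 m / 0.839 m/s = 151400 s = 1.752 d.
k_1 L₀/(k_2−k_1) = 0.242×21.8/(1.05−0.242) = 5.276/0.8080 = 6.529 mg/L.
e^(−k_1 t) = e^(−0.242×1.752) = 0.6544; e^(−k_2 t) = e^(−1.05×1.752) = 0.1589.
D = 6.529 × (0.6544 − 0.1589) + 1.26 × 0.1589 = 3.236 + 0.2002 = 3.436 mg/L.
DO = C_s − D = 9.87 − 3.436 = 6.434 mg/L.

DO ≈ 6.43 mg/L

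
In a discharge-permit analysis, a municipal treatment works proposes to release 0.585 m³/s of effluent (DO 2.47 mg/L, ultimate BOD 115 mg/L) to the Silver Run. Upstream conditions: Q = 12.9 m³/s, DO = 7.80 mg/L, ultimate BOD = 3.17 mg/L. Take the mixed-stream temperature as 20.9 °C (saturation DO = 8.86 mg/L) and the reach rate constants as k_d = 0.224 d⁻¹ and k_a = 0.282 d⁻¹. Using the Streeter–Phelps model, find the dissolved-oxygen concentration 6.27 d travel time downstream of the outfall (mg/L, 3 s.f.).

DO ≈ 6.32 mg/L

Mixed DO = (12.9×7.80 + 0.585×2.47)/(12.9+0.585) = 102.1/13.48 = 7.569 mg/L.
Mixed L₀ = (12.9×3.17 + 0.585×115)/(13.48) = 108.2/13.48 = 8.021 mg/L.
Initial deficit D₀ = C_s − DO₀ = 8.86 − 7.569 = 1.291 mg/L.
D(6.27) = [0.224×8.021/(0.282−0.224)](e^(−0.224×6.27) − e^(−0.282×6.27)) + 1.291 e^(−0.282×6.27)
= 30.98 × (0.2455 − 0.1707) + 1.291 × 0.1707 = 2.539 mg/L.
DO = 8.86 − 2.539 = 6.321 mg/L.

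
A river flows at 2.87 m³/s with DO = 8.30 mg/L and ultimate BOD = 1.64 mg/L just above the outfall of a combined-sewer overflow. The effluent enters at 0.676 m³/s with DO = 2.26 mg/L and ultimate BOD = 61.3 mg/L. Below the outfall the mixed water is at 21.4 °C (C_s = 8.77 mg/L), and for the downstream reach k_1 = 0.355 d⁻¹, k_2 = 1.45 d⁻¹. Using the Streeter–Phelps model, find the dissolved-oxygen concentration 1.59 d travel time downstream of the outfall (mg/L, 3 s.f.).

Mixed DO = (2.87×8.30 + 0.676×2.26)/(2.87+0.676) = 25.35/3.546 = 7.149 mg/L.
Mixed L₀ = (2.87×1.64 + 0.676×61.3)/(3.546) = 46.15/3.546 = 13.01 mg/L.
Initial deficit D₀ = C_s − DO₀ = 8.77 − 7.149 = 1.621 mg/L.
D(1.59) = [0.355×13.01/(1.45−0.355)](e^(−0.355×1.59) − e^(−1.45×1.59)) + 1.621 e^(−1.45×1.59)
= 4.219 × (0.5687 − 0.09971) + 1.621 × 0.09971 = 2.140 mg/L.
DO = 8.77 − 2.140 = 6.630 mg/L.

DO ≈ 6.63 mg/L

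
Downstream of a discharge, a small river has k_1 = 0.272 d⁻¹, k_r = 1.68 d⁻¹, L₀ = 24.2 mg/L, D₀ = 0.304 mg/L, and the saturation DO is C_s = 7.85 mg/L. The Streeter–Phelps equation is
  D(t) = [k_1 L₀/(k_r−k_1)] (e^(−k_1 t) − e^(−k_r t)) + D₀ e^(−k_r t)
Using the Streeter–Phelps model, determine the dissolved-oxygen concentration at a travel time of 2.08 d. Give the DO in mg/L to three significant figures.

k_1 L₀/(k_r−k_1) = 0.272×24.2/(1.68−0.272) = 6.582/1.408 = 4.675 mg/L.
e^(−k_1 t) = e^(−0.272×2.080) = 0.5679; e^(−k_r t) = e^(−1.68×2.080) = 0.03037.
D = 4.675 × (0.5679 − 0.03037) + 0.304 × 0.03037 = 2.513 + 0.009232 = 2.522 mg/L.
DO = C_s − D = 7.85 − 2.522 = 5.328 mg/L.

DO ≈ 5.33 mg/L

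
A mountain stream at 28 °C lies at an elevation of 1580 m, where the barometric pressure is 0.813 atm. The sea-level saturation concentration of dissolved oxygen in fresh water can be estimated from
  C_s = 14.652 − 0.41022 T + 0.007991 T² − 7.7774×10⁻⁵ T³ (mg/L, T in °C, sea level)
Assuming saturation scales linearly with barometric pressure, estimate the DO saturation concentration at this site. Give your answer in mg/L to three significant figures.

C_s ≈ 6.28 mg/L

At sea level: C_s = 14.652 − 0.41022×28 + 0.007991×28² − 7.7774×10⁻⁵×28³ = 7.723 mg/L.
Pressure correction: C_s' = 7.723 × 0.813 = 6.279 mg/L.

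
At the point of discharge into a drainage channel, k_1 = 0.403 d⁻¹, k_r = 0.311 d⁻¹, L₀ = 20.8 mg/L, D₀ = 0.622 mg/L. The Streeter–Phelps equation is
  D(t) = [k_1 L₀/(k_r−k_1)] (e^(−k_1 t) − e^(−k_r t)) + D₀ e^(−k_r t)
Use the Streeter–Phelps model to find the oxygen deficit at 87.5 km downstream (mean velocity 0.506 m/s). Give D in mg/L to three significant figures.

Travel time t = x/v = 87.5 km / (0.506 m/s) = 87500 m / 0.506 m/s = 172900 s = 2.001 d.
k_1 L₀/(k_r−k_1) = 0.403×20.8/(0.311−0.403) = 8.382/-0.09200 = -91.11 mg/L.
e^(−k_1 t) = e^(−0.403×2.001) = 0.4464; e^(−k_r t) = e^(−0.311×2.001) = 0.5366.
D = -91.11 × (0.4464 − 0.5366) + 0.622 × 0.5366 = 8.223 + 0.3338 = 8.556 mg/L.

D ≈ 8.56 mg/L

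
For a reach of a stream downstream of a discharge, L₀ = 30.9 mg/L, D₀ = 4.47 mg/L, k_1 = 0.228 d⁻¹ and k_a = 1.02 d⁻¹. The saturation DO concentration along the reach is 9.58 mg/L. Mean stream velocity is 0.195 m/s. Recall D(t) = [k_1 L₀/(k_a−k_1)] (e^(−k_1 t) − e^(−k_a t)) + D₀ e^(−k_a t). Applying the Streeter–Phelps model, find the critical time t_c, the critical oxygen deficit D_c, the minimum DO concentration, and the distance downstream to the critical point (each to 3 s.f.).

t_c ≈ 1.01 d; D_c ≈ 5.49 mg/L; min DO ≈ 4.09 mg/L; x_c ≈ 17.0 km

With k_a/k_1 = 4.474 and 1 − D₀(k_a−k_1)/(k_1 L₀) = 0.4975,
t_c = ln(4.474 × 0.4975) / (1.02 − 0.228) = ln(2.226) / 0.7920 = 0.8000/0.7920 = 1.010 d.
D_c = (k_1/k_a) L₀ e^(−k_1 t_c) = (0.228/1.02) × 30.9 × e^(−0.228×1.010) = 0.2235 × 30.9 × 0.7943 = 5.486 mg/L.
Minimum DO = C_s − D_c = 9.58 − 5.486 = 4.094 mg/L.
x_c = v t_c = 0.195 m/s × 1.010 d × 86400 s/d = 17020 m ≈ 17.0 km.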